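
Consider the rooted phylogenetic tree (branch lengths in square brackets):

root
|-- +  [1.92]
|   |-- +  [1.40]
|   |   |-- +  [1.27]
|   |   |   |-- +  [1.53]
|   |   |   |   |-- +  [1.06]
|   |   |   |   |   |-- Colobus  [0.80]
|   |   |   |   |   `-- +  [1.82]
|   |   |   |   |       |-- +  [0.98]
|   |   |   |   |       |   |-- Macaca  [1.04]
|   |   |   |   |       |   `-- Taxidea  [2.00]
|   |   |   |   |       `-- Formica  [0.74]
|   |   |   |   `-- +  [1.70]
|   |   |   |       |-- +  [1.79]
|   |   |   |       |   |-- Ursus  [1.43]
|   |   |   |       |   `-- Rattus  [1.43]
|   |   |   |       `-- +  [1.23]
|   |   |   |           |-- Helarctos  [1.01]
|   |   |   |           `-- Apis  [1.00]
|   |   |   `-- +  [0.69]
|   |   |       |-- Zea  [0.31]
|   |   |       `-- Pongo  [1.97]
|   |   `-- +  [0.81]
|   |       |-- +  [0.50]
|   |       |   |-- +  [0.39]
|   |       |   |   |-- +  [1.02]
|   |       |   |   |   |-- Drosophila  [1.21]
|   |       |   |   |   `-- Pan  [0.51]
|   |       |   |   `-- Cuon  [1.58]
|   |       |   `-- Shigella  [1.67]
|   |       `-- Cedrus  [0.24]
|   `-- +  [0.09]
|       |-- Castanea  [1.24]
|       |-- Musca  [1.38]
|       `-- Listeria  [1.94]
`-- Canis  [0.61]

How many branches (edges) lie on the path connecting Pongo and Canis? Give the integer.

6

The MRCA of Pongo and Canis is the root of the tree.
From Pongo up to that node: 5 branches. From Canis up to the same node: 1 branch. Total: 5 + 1 = 6.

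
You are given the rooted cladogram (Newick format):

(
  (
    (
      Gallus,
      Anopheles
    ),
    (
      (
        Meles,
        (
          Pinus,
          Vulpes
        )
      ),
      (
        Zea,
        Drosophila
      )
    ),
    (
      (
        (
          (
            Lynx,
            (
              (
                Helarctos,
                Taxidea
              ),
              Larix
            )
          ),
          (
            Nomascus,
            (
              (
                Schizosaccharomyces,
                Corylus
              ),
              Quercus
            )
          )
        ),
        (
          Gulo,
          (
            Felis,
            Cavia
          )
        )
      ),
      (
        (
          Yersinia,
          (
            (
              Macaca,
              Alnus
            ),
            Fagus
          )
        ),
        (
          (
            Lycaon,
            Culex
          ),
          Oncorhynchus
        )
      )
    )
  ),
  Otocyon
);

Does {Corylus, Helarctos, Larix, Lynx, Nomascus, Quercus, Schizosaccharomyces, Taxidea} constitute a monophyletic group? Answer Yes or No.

The most recent common ancestor of these taxa subtends ((Lynx,((Helarctos,Taxidea),Larix)),(Nomascus,((Schizosaccharomyces,Corylus),Quercus))).
That clade has exactly 8 tips — every listed taxon and nothing else — so the group is monophyletic.

Yes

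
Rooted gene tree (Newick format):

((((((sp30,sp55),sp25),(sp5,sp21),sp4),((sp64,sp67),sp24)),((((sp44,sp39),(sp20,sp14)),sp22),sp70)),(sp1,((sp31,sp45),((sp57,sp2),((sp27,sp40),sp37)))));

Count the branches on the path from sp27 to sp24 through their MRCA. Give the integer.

10

The MRCA of sp27 and sp24 is the root of the tree.
From sp27 up to that node: 6 branches. From sp24 up to the same node: 4 branches. Total: 6 + 4 = 10.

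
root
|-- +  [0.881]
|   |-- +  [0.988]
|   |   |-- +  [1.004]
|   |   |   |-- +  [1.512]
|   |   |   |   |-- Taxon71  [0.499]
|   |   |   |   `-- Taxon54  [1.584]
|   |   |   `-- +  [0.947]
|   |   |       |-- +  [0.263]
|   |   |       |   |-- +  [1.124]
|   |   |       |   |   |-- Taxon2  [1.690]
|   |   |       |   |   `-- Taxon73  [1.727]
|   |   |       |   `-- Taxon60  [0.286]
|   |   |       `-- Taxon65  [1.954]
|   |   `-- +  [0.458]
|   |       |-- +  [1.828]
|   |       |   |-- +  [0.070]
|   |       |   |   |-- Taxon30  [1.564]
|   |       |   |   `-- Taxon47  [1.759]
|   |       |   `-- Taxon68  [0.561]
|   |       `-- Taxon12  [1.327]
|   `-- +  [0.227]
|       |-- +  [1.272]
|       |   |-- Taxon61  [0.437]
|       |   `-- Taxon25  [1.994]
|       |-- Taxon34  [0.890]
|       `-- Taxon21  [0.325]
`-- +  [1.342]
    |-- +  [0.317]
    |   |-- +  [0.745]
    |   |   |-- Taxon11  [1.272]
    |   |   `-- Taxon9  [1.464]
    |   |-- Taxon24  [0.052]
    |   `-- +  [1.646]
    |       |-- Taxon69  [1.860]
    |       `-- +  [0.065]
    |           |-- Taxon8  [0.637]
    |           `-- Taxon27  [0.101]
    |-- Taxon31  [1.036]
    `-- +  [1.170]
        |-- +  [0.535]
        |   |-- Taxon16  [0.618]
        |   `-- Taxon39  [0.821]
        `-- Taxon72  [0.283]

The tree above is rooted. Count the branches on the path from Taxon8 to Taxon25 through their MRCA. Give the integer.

The MRCA of Taxon8 and Taxon25 is the root of the tree.
From Taxon8 up to that node: 5 branches. From Taxon25 up to the same node: 4 branches. Total: 5 + 4 = 9.

9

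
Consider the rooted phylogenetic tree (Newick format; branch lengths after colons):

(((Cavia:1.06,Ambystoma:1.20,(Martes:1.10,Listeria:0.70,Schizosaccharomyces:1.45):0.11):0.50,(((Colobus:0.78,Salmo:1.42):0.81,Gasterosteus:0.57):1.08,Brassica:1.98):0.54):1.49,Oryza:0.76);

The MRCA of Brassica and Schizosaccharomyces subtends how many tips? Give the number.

The MRCA of Brassica and Schizosaccharomyces is the node subtending ((Cavia,Ambystoma,(Martes,Listeria,Schizosaccharomyces)),(((Colobus,Salmo),Gasterosteus),Brassica)).
That clade contains 9 terminal taxa: Ambystoma, Brassica, Cavia, Colobus, Gasterosteus, Listeria, Martes, Salmo, Schizosaccharomyces.

9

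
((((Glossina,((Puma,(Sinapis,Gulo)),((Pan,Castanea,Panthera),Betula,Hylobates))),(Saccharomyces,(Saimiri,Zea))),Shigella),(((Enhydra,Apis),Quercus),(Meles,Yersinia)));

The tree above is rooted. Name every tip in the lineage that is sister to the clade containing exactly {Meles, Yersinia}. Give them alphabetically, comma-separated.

Apis, Enhydra, Quercus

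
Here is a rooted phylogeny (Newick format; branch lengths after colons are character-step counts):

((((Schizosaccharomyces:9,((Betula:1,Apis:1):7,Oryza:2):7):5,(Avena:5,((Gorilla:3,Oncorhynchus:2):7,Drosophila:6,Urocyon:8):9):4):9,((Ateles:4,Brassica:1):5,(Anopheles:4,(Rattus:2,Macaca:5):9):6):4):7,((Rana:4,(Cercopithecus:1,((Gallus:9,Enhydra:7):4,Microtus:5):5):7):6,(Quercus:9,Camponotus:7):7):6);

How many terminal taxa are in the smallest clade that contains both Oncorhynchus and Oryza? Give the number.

9

The MRCA of Oncorhynchus and Oryza is the node subtending ((Schizosaccharomyces,((Betula,Apis),Oryza)),(Avena,((Gorilla,Oncorhynchus),Drosophila,Urocyon))).
That clade contains 9 terminal taxa: Apis, Avena, Betula, Drosophila, Gorilla, Oncorhynchus, Oryza, Schizosaccharomyces, Urocyon.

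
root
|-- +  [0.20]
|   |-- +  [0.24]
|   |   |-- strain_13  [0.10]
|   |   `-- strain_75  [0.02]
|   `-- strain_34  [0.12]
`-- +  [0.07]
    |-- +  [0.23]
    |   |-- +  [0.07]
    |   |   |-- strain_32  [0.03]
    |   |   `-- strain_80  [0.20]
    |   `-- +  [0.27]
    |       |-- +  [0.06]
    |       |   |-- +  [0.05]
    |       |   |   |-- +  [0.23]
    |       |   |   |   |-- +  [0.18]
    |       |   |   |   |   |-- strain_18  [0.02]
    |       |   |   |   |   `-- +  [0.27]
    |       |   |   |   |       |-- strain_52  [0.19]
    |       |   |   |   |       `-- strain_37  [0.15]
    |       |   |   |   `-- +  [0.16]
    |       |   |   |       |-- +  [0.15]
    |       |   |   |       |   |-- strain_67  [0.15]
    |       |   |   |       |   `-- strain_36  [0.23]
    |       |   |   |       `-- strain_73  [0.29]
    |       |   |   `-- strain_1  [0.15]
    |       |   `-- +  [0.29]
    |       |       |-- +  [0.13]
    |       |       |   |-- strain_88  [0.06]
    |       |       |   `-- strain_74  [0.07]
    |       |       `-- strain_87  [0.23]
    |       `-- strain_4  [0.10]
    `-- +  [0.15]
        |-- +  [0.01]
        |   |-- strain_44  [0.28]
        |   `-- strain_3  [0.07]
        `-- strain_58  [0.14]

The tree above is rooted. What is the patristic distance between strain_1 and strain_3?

0.99

The path runs strain_1 → … → MRCA → … → strain_3; the MRCA is the node subtending (((strain_32,strain_80),(((((strain_18,(strain_52,strain_37)),((strain_67,strain_36),strain_73)),strain_1),((strain_88,strain_74),strain_87)),strain_4)),((strain_44,strain_3),strain_58)).
Branch lengths along that path: 0.15 + 0.05 + 0.06 + 0.27 + 0.23 + 0.15 + 0.01 + 0.07 = 0.99.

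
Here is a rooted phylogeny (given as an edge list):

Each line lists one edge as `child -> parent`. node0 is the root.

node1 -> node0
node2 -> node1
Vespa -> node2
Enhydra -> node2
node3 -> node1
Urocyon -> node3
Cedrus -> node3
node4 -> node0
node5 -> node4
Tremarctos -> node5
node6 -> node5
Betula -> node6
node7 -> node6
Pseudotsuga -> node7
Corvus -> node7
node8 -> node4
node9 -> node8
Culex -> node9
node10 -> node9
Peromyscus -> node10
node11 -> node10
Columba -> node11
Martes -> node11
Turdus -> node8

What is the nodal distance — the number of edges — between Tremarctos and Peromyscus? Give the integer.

The MRCA of Tremarctos and Peromyscus is the node subtending ((Tremarctos,(Betula,(Pseudotsuga,Corvus))),((Culex,(Peromyscus,(Columba,Martes))),Turdus)).
From Tremarctos up to that node: 2 branches. From Peromyscus up to the same node: 4 branches. Total: 2 + 4 = 6.

6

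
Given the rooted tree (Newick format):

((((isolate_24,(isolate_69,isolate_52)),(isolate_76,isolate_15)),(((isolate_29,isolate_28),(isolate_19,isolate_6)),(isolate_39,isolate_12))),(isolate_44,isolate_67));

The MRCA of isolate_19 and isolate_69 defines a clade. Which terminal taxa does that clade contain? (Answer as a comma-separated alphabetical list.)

isolate_12, isolate_15, isolate_19, isolate_24, isolate_28, isolate_29, isolate_39, isolate_52, isolate_6, isolate_69, isolate_76

Tracing isolate_19: it sits inside (isolate_19,isolate_6).
Tracing isolate_69: it sits inside (isolate_69,isolate_52).
The smallest clade enclosing both is (((isolate_24,(isolate_69,isolate_52)),(isolate_76,isolate_15)),(((isolate_29,isolate_28),(isolate_19,isolate_6)),(isolate_39,isolate_12))); the answer is its 11 terminal taxa in alphabetical order.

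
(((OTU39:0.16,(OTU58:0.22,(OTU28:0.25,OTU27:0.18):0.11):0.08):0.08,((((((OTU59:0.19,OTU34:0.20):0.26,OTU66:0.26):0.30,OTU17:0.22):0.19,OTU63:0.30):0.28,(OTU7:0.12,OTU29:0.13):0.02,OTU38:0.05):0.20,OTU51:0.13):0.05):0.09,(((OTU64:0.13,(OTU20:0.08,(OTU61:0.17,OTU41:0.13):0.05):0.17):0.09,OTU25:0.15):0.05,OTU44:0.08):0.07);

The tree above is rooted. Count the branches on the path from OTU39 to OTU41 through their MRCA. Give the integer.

9

The MRCA of OTU39 and OTU41 is the root of the tree.
From OTU39 up to that node: 3 branches. From OTU41 up to the same node: 6 branches. Total: 3 + 6 = 9.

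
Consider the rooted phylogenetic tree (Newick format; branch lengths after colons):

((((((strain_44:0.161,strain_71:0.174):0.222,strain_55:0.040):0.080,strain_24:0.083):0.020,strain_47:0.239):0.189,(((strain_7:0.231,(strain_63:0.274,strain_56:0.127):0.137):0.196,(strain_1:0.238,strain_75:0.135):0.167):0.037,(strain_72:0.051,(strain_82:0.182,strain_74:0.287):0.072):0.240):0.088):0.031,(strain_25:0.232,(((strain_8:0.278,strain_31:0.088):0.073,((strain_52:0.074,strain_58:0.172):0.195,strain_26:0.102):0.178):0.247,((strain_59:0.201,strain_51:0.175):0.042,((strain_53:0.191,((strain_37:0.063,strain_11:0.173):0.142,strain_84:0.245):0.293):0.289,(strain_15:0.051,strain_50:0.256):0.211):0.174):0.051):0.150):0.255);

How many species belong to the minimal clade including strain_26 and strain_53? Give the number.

13

The MRCA of strain_26 and strain_53 is the node subtending (((strain_8,strain_31),((strain_52,strain_58),strain_26)),((strain_59,strain_51),((strain_53,((strain_37,strain_11),strain_84)),(strain_15,strain_50)))).
That clade contains 13 terminal taxa: strain_11, strain_15, strain_26, strain_31, strain_37, strain_50, strain_51, strain_52, strain_53, strain_58, strain_59, strain_8, strain_84.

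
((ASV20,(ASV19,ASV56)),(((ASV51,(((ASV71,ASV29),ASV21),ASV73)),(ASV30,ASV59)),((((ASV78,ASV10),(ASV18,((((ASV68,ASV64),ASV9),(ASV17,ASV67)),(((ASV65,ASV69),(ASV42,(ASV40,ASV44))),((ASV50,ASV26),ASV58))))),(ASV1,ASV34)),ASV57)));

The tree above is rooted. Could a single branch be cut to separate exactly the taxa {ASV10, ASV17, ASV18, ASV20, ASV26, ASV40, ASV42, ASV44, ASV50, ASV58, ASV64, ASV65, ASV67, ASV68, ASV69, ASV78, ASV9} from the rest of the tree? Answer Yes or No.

The MRCA of the listed taxa is the root, so the smallest clade containing them is the whole tree.
That clade also contains ASV1, ASV19, ASV21, ASV29, ASV30, ASV34, ASV51, ASV56, ASV57, ASV59, ASV71, ASV73, which are not in the proposed group, so the group is not monophyletic.

No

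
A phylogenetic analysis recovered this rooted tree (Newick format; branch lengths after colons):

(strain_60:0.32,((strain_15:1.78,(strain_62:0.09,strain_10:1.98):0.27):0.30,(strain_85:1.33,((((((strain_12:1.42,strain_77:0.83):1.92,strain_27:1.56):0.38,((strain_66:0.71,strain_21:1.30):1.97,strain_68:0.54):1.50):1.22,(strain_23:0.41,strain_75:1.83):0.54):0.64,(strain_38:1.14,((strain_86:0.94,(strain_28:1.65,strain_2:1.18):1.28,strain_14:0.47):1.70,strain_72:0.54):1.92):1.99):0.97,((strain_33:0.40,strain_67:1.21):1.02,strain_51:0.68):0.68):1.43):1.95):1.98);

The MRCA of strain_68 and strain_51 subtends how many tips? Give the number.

17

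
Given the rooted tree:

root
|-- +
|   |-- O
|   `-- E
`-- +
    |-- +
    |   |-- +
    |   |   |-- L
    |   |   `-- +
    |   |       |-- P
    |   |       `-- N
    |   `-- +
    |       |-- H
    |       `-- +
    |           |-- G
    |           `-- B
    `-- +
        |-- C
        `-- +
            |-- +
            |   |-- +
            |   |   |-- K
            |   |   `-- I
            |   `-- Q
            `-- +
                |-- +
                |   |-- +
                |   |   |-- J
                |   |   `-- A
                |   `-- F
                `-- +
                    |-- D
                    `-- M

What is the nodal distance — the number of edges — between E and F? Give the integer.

8

The MRCA of E and F is the root of the tree.
From E up to that node: 2 branches. From F up to the same node: 6 branches. Total: 2 + 6 = 8.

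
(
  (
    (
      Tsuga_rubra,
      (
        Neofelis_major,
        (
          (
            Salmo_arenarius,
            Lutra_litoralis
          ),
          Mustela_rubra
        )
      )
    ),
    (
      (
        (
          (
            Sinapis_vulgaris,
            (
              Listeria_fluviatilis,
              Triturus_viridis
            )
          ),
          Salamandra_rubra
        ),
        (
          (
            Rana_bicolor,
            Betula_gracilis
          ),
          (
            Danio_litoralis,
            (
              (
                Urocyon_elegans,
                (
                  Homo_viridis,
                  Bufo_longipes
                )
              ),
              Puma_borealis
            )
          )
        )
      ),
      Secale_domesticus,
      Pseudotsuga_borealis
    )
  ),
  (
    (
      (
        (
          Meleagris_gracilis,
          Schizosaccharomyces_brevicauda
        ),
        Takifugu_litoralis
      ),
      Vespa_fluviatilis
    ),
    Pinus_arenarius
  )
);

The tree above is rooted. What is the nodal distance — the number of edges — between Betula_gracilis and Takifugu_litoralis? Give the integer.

10

The MRCA of Betula_gracilis and Takifugu_litoralis is the root of the tree.
From Betula_gracilis up to that node: 6 branches. From Takifugu_litoralis up to the same node: 4 branches. Total: 6 + 4 = 10.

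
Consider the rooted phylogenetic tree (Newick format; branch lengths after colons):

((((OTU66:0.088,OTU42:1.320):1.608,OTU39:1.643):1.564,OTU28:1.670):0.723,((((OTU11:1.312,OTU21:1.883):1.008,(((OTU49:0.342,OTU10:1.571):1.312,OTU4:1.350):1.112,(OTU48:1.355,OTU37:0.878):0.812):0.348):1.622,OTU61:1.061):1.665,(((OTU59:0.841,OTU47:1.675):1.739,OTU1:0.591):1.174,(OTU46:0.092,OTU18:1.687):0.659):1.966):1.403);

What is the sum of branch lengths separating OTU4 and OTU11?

5.130

The path runs OTU4 → … → MRCA → … → OTU11; the MRCA is the node subtending ((OTU11,OTU21),(((OTU49,OTU10),OTU4),(OTU48,OTU37))).
Branch lengths along that path: 1.350 + 1.112 + 0.348 + 1.008 + 1.312 = 5.130.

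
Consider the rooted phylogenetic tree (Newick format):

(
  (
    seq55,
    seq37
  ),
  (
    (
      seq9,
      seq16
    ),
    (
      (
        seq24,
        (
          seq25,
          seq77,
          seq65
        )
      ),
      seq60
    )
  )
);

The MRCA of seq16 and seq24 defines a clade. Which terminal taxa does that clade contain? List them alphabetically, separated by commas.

seq16, seq24, seq25, seq60, seq65, seq77, seq9

Tracing seq16: it sits inside (seq9,seq16).
Tracing seq24: it sits inside (seq24,(seq25,seq77,seq65)).
The smallest clade enclosing both is ((seq9,seq16),((seq24,(seq25,seq77,seq65)),seq60)); the answer is its 7 terminal taxa in alphabetical order.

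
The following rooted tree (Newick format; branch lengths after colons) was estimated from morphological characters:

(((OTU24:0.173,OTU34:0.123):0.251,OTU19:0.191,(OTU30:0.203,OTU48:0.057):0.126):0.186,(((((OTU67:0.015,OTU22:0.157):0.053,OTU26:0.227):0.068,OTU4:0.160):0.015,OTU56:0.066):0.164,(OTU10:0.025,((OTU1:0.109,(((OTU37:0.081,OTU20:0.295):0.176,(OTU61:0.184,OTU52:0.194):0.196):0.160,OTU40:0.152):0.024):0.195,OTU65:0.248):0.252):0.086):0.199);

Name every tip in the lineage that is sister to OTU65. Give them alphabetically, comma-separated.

OTU65 attaches to the tree at the node subtending ((OTU1,(((OTU37,OTU20),(OTU61,OTU52)),OTU40)),OTU65).
The other lineage descending from that same node — the sister group — is (OTU1,(((OTU37,OTU20),(OTU61,OTU52)),OTU40)); its 6 tips in alphabetical order are the answer.

OTU1, OTU20, OTU37, OTU40, OTU52, OTU61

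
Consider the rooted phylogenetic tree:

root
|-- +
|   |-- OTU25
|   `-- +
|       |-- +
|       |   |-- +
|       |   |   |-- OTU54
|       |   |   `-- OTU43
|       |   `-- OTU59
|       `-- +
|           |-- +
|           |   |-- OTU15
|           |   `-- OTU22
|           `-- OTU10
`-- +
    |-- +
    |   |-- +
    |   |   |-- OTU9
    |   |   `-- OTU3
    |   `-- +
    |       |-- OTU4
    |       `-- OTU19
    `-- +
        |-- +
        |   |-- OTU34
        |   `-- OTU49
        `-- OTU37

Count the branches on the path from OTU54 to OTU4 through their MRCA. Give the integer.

9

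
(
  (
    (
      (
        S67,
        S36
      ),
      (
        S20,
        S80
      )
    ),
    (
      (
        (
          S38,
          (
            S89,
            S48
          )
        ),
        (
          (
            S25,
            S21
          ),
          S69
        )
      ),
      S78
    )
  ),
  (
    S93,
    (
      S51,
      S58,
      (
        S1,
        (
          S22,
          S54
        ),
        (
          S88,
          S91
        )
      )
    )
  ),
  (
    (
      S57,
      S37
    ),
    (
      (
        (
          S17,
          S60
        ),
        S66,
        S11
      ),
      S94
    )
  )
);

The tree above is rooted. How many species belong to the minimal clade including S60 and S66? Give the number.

The MRCA of S60 and S66 is the node subtending ((S17,S60),S66,S11).
That clade contains 4 terminal taxa: S11, S17, S60, S66.

4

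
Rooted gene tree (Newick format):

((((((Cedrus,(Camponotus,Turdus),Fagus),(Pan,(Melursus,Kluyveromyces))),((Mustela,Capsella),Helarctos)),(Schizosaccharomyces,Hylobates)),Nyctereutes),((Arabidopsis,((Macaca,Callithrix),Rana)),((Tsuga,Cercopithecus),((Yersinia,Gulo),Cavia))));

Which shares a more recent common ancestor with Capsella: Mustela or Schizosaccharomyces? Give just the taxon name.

The MRCA of Capsella and Mustela subtends (Mustela,Capsella) (2 taxa).
The MRCA of Capsella and Schizosaccharomyces subtends ((((Cedrus,(Camponotus,Turdus),Fagus),(Pan,(Melursus,Kluyveromyces))),((Mustela,Capsella),Helarctos)),(Schizosaccharomyces,Hylobates)) (12 taxa).
The first is nested inside the second, so Capsella shares a more recent common ancestor with Mustela.

Mustela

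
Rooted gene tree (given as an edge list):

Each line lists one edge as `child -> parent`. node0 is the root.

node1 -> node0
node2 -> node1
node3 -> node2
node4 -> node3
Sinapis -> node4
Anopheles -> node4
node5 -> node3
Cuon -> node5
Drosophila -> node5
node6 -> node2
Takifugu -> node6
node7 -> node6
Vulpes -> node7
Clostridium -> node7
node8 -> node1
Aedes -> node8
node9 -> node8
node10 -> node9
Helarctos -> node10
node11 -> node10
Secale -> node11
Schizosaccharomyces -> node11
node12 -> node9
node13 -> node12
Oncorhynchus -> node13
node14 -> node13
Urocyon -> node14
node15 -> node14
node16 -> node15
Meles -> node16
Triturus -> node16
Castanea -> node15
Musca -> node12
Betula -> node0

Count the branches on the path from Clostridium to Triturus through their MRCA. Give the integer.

12

The MRCA of Clostridium and Triturus is the node subtending ((((Sinapis,Anopheles),(Cuon,Drosophila)),(Takifugu,(Vulpes,Clostridium))),(Aedes,((Helarctos,(Secale,Schizosaccharomyces)),((Oncorhynchus,(Urocyon,((Meles,Triturus),Castanea))),Musca)))).
From Clostridium up to that node: 4 branches. From Triturus up to the same node: 8 branches. Total: 4 + 8 = 12.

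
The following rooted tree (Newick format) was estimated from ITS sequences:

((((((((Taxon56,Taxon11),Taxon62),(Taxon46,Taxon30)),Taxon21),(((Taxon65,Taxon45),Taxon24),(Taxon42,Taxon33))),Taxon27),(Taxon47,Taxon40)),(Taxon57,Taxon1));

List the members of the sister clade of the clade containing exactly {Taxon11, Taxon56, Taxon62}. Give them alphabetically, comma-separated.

Taxon30, Taxon46

The clade containing exactly {Taxon11, Taxon56, Taxon62} attaches to the tree at the node subtending (((Taxon56,Taxon11),Taxon62),(Taxon46,Taxon30)).
The other lineage descending from that same node — the sister group — is (Taxon46,Taxon30); its 2 tips in alphabetical order are the answer.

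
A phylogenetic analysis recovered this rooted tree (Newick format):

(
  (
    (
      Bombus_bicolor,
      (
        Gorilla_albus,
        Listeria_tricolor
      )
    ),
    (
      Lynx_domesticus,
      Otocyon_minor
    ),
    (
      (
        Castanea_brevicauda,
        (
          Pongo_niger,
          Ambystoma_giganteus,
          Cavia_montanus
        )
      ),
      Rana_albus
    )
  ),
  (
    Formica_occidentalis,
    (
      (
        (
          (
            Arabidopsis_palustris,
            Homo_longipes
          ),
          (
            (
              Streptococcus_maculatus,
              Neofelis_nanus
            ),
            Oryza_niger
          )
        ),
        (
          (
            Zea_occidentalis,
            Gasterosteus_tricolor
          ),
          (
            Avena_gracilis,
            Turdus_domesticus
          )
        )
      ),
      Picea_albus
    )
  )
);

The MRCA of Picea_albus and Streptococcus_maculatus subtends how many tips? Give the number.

The MRCA of Picea_albus and Streptococcus_maculatus is the node subtending ((((Arabidopsis_palustris,Homo_longipes),((Streptococcus_maculatus,Neofelis_nanus),Oryza_niger)),((Zea_occidentalis,Gasterosteus_tricolor),(Avena_gracilis,Turdus_domesticus))),Picea_albus).
That clade contains 10 terminal taxa: Arabidopsis_palustris, Avena_gracilis, Gasterosteus_tricolor, Homo_longipes, Neofelis_nanus, Oryza_niger, Picea_albus, Streptococcus_maculatus, Turdus_domesticus, Zea_occidentalis.

10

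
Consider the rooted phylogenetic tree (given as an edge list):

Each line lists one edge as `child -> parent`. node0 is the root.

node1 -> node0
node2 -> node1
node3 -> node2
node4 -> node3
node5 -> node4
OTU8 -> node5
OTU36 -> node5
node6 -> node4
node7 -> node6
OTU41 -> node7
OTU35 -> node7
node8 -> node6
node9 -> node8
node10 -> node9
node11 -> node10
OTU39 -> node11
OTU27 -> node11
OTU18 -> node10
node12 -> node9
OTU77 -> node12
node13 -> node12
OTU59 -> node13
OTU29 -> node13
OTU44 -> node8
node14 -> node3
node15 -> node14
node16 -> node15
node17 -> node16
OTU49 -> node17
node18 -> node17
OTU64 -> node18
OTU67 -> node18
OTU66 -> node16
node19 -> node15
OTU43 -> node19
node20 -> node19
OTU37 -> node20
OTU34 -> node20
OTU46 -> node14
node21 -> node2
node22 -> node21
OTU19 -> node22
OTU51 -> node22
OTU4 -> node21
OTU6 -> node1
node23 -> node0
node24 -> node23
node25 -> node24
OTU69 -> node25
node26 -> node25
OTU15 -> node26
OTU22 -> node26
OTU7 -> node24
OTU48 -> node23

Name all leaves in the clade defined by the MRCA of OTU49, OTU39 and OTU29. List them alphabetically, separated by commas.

OTU18, OTU27, OTU29, OTU34, OTU35, OTU36, OTU37, OTU39, OTU41, OTU43, OTU44, OTU46, OTU49, OTU59, OTU64, OTU66, OTU67, OTU77, OTU8

Tracing OTU49: it sits inside (OTU49,(OTU64,OTU67)).
Tracing OTU39: it sits inside (OTU39,OTU27).
Tracing OTU29: it sits inside (OTU59,OTU29).
The smallest clade enclosing all 3 is (((OTU8,OTU36),((OTU41,OTU35),((((OTU39,OTU27),OTU18),(OTU77,(OTU59,OTU29))),OTU44))),((((OTU49,(OTU64,OTU67)),OTU66),(OTU43,(OTU37,OTU34))),OTU46)); the answer is its 19 terminal taxa in alphabetical order.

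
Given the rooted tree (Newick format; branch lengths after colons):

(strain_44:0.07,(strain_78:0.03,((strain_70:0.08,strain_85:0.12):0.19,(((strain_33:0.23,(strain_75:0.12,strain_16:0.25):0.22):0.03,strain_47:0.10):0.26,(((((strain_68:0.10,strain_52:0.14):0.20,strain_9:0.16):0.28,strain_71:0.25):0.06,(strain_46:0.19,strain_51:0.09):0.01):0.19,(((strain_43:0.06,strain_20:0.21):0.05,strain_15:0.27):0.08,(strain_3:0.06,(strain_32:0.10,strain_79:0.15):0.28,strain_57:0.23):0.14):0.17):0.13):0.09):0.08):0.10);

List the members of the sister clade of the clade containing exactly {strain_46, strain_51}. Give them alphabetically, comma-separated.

strain_52, strain_68, strain_71, strain_9

The clade containing exactly {strain_46, strain_51} attaches to the tree at the node subtending ((((strain_68,strain_52),strain_9),strain_71),(strain_46,strain_51)).
The other lineage descending from that same node — the sister group — is (((strain_68,strain_52),strain_9),strain_71); its 4 tips in alphabetical order are the answer.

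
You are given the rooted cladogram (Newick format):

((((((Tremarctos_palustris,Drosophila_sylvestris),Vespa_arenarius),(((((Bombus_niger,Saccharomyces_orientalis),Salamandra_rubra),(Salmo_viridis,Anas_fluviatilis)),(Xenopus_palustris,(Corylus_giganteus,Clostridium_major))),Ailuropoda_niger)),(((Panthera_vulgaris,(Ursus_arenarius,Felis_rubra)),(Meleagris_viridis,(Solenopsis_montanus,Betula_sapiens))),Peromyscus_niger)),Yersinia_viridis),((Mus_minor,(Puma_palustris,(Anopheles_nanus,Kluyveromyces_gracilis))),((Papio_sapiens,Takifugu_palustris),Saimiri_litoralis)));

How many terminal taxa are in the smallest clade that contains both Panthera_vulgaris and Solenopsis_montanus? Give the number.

6

The MRCA of Panthera_vulgaris and Solenopsis_montanus is the node subtending ((Panthera_vulgaris,(Ursus_arenarius,Felis_rubra)),(Meleagris_viridis,(Solenopsis_montanus,Betula_sapiens))).
That clade contains 6 terminal taxa: Betula_sapiens, Felis_rubra, Meleagris_viridis, Panthera_vulgaris, Solenopsis_montanus, Ursus_arenarius.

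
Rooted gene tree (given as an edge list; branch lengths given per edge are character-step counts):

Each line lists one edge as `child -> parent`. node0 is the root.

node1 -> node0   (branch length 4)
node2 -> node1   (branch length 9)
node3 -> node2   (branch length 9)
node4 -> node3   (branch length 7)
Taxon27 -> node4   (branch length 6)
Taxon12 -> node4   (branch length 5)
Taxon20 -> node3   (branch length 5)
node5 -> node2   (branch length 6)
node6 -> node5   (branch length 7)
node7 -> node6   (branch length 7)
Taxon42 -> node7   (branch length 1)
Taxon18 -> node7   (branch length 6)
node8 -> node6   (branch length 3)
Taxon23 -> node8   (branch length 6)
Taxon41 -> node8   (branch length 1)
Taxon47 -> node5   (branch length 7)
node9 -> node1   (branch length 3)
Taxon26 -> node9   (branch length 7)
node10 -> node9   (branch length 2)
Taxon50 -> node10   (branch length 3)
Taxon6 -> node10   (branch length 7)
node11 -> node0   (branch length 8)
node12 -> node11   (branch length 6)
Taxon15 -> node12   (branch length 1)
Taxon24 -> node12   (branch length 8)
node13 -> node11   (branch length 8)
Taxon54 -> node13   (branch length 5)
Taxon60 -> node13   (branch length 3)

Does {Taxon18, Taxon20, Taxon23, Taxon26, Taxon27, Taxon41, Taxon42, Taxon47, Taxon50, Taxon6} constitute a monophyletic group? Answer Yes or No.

The MRCA of the listed taxa subtends ((((Taxon27,Taxon12),Taxon20),(((Taxon42,Taxon18),(Taxon23,Taxon41)),Taxon47)),(Taxon26,(Taxon50,Taxon6))).
That clade also contains Taxon12, which is not in the proposed group, so the group is not monophyletic.

No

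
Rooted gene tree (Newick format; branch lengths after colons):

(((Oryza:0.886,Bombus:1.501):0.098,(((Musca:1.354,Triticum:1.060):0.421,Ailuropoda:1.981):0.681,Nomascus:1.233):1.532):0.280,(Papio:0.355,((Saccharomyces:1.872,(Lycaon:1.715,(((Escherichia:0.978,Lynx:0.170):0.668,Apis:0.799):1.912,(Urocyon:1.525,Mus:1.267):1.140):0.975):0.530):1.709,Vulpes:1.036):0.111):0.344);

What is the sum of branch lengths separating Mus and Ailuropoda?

10.550

The path runs Mus → … → MRCA → … → Ailuropoda; the MRCA is the root of the tree.
Branch lengths along that path: 1.267 + 1.140 + 0.975 + 0.530 + 1.709 + 0.111 + 0.344 + 0.280 + 1.532 + 0.681 + 1.981 = 10.550.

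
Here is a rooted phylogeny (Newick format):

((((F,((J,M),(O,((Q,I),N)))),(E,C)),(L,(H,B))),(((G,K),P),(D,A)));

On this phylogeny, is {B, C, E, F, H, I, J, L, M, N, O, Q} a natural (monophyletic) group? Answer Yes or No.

The most recent common ancestor of these taxa subtends (((F,((J,M),(O,((Q,I),N)))),(E,C)),(L,(H,B))).
That clade has exactly 12 tips — every listed taxon and nothing else — so the group is monophyletic.

Yes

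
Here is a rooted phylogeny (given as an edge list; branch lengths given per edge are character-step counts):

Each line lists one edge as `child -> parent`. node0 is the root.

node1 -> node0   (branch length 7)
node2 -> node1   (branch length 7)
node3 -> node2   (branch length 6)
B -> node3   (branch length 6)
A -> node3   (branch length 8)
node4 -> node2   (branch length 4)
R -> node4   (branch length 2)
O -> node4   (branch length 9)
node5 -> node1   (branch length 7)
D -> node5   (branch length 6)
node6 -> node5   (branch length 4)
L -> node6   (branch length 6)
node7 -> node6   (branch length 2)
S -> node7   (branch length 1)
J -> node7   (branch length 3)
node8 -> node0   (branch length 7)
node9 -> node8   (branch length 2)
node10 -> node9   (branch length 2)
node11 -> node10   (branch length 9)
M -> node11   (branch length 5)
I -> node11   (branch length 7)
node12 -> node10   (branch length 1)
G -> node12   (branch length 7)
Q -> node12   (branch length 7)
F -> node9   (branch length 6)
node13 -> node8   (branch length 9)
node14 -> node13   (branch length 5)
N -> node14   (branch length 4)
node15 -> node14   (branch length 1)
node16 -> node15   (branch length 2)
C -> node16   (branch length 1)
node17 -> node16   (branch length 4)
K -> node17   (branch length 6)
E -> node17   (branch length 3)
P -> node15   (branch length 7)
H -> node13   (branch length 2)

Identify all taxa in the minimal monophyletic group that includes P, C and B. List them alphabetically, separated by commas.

Tracing P: it sits inside ((C,(K,E)),P).
Tracing C: it sits inside (C,(K,E)).
Tracing B: it sits inside (B,A).
The smallest clade enclosing all 3 is the whole tree (their MRCA is the root), so the answer is all 19 tips in alphabetical order.

A, B, C, D, E, F, G, H, I, J, K, L, M, N, O, P, Q, R, S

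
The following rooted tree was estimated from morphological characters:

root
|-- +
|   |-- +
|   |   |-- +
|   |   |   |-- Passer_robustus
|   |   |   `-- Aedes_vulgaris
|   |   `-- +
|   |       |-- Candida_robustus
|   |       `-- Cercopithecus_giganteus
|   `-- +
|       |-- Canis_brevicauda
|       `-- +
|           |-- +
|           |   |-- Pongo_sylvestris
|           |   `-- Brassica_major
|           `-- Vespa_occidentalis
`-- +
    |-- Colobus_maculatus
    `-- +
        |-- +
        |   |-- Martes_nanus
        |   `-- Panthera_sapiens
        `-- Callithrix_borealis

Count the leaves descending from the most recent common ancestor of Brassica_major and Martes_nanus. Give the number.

The MRCA of Brassica_major and Martes_nanus is the root, so the clade is the entire tree.
That clade contains 12 terminal taxa: Aedes_vulgaris, Brassica_major, Callithrix_borealis, Candida_robustus, Canis_brevicauda, Cercopithecus_giganteus, Colobus_maculatus, Martes_nanus, Panthera_sapiens, Passer_robustus, Pongo_sylvestris, Vespa_occidentalis.

12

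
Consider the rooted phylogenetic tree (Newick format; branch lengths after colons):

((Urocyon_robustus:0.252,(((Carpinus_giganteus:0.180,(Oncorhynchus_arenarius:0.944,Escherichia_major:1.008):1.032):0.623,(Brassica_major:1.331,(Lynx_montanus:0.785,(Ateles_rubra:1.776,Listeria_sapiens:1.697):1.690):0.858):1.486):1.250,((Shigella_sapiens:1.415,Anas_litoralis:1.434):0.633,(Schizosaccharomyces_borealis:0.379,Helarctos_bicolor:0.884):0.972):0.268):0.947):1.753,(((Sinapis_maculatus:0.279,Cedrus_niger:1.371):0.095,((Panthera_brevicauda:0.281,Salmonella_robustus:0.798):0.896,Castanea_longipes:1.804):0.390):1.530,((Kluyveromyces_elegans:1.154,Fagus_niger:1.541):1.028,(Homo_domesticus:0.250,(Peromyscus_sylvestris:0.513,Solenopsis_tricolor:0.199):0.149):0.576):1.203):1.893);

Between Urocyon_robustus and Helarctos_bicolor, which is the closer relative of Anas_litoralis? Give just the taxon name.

The MRCA of Anas_litoralis and Helarctos_bicolor subtends ((Shigella_sapiens,Anas_litoralis),(Schizosaccharomyces_borealis,Helarctos_bicolor)) (4 taxa).
The MRCA of Anas_litoralis and Urocyon_robustus subtends (Urocyon_robustus,(((Carpinus_giganteus,(Oncorhynchus_arenarius,Escherichia_major)),(Brassica_major,(Lynx_montanus,(Ateles_rubra,Listeria_sapiens)))),((Shigella_sapiens,Anas_litoralis),(Schizosaccharomyces_borealis,Helarctos_bicolor)))) (12 taxa).
The first is nested inside the second, so Anas_litoralis shares a more recent common ancestor with Helarctos_bicolor.

Helarctos_bicolor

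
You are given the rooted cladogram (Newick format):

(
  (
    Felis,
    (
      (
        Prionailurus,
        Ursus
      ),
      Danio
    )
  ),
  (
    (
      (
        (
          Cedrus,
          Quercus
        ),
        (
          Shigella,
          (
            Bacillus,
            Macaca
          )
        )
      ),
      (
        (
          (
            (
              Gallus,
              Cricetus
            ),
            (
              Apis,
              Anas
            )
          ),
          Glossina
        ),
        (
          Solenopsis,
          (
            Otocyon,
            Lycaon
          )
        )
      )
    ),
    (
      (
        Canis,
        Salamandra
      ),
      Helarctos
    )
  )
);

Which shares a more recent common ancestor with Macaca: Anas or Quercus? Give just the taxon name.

Quercus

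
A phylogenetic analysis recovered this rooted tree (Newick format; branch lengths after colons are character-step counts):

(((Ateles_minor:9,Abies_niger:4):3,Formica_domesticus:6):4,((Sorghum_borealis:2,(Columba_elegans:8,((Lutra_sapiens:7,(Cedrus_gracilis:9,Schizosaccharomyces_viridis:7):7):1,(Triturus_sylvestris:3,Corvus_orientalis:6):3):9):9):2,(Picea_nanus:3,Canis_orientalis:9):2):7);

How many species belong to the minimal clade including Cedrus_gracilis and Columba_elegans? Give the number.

6

The MRCA of Cedrus_gracilis and Columba_elegans is the node subtending (Columba_elegans,((Lutra_sapiens,(Cedrus_gracilis,Schizosaccharomyces_viridis)),(Triturus_sylvestris,Corvus_orientalis))).
That clade contains 6 terminal taxa: Cedrus_gracilis, Columba_elegans, Corvus_orientalis, Lutra_sapiens, Schizosaccharomyces_viridis, Triturus_sylvestris.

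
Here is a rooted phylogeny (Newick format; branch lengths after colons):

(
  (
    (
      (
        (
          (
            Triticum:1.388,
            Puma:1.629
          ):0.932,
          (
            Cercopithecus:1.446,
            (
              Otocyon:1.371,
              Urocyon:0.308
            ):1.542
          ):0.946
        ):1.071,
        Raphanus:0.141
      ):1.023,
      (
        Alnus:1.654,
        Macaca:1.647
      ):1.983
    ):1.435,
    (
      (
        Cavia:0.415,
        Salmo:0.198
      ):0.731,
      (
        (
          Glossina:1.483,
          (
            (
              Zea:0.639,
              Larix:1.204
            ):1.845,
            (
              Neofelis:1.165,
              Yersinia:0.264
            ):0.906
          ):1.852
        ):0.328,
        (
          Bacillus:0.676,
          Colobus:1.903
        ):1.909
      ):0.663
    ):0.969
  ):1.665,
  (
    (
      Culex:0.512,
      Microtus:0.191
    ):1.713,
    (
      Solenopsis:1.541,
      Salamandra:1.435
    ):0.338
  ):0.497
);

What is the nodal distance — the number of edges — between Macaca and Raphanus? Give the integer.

4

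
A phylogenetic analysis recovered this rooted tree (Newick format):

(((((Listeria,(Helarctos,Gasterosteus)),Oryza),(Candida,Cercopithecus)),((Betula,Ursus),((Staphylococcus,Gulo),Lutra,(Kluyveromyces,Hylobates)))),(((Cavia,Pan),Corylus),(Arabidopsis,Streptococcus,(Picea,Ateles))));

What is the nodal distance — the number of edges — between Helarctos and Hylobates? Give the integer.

The MRCA of Helarctos and Hylobates is the node subtending ((((Listeria,(Helarctos,Gasterosteus)),Oryza),(Candida,Cercopithecus)),((Betula,Ursus),((Staphylococcus,Gulo),Lutra,(Kluyveromyces,Hylobates)))).
From Helarctos up to that node: 5 branches. From Hylobates up to the same node: 4 branches. Total: 5 + 4 = 9.

9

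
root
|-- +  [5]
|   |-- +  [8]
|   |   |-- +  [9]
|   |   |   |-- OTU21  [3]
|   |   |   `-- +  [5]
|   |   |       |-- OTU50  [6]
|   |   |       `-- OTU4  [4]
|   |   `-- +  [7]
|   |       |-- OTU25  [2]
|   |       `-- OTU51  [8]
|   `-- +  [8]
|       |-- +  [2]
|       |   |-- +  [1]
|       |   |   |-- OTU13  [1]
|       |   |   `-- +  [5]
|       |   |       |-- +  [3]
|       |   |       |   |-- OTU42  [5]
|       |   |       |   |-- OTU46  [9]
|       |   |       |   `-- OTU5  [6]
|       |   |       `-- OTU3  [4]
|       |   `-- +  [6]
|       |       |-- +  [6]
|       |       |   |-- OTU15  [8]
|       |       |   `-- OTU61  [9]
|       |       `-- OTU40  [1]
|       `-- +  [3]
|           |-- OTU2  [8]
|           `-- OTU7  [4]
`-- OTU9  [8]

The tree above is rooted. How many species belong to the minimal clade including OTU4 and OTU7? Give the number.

15

The MRCA of OTU4 and OTU7 is the node subtending (((OTU21,(OTU50,OTU4)),(OTU25,OTU51)),(((OTU13,((OTU42,OTU46,OTU5),OTU3)),((OTU15,OTU61),OTU40)),(OTU2,OTU7))).
That clade contains 15 terminal taxa: OTU13, OTU15, OTU2, OTU21, OTU25, OTU3, OTU4, OTU40, OTU42, OTU46, OTU5, OTU50, OTU51, OTU61, OTU7.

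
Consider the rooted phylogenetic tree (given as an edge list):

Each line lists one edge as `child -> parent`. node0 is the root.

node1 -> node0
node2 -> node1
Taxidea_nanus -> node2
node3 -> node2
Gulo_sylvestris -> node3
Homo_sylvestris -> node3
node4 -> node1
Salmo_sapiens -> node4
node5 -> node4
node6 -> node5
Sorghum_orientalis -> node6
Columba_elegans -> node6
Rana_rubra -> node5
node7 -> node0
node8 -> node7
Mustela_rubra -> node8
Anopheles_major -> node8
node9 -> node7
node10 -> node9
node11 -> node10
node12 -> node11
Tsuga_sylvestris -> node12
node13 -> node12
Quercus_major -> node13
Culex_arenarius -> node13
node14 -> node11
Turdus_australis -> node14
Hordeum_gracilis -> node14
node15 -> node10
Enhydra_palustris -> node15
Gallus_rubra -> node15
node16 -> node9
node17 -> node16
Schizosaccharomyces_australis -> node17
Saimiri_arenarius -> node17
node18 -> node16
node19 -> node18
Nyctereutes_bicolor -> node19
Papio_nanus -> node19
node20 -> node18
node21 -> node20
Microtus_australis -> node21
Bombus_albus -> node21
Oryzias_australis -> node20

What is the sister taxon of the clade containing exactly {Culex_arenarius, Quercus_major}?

The clade containing exactly {Culex_arenarius, Quercus_major} attaches to the tree at the node subtending (Tsuga_sylvestris,(Quercus_major,Culex_arenarius)).
The other lineage descending from that same node — the sister group — is the single tip Tsuga_sylvestris.

Tsuga_sylvestris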